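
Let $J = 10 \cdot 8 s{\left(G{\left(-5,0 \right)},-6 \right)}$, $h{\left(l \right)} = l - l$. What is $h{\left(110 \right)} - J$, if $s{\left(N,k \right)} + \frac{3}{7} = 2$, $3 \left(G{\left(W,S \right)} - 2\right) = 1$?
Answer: $- \frac{880}{7} \approx -125.71$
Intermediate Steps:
$h{\left(l \right)} = 0$
$G{\left(W,S \right)} = \frac{7}{3}$ ($G{\left(W,S \right)} = 2 + \frac{1}{3} \cdot 1 = 2 + \frac{1}{3} = \frac{7}{3}$)
$s{\left(N,k \right)} = \frac{11}{7}$ ($s{\left(N,k \right)} = - \frac{3}{7} + 2 = \frac{11}{7}$)
$J = \frac{880}{7}$ ($J = 10 \cdot 8 \cdot \frac{11}{7} = 80 \cdot \frac{11}{7} = \frac{880}{7} \approx 125.71$)
$h{\left(110 \right)} - J = 0 - \frac{880}{7} = - \frac{880}{7}$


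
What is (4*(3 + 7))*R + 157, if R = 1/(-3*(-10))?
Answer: 475/3 ≈ 158.33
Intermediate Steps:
R = 1/30 ≈ 0.033333
(4*(3 + 7))*R + 157 = (4*(3 + 7))*(1/30) + 157 = (4*10)*(1/30) + 157 = 40*(1/30) + 157 = 4/3 + 157 = 475/3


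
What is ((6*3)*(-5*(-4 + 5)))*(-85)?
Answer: 7650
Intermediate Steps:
((6*3)*(-5*(-4 + 5)))*(-85) = (18*(-5*1))*(-85) = (18*(-5))*(-85) = -90*(-85) = 7650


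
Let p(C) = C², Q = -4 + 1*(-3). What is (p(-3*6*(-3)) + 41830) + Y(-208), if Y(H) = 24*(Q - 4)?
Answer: 44482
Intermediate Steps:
Q = -7 (Q = -4 - 3 = -7)
Y(H) = -264 (Y(H) = 24*(-7 - 4) = 24*(-11) = -264)
(p(-3*6*(-3)) + 41830) + Y(-208) = ((-3*6*(-3))² + 41830) - 264 = ((-18*(-3))² + 41830) - 264 = (54² + 41830) - 264 = (2916 + 41830) - 264 = 44746 - 264 = 44482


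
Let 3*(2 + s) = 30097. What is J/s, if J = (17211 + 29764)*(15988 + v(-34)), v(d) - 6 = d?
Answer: 2249163000/30091 ≈ 74745.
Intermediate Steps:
s = 30091/3 (s = -2 + (⅓)*30097 = -2 + 30097/3 = 30091/3 ≈ 10030.)
v(d) = 6 + d
J = 749721000 (J = (17211 + 29764)*(15988 + (6 - 34)) = 46975*(15988 - 28) = 46975*15960 = 749721000)
J/s = 749721000/(30091/3) = 749721000*(3/30091) = 2249163000/30091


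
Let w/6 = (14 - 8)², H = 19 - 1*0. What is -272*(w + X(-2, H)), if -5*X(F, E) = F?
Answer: -294304/5 ≈ -58861.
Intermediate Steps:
H = 19 (H = 19 + 0 = 19)
w = 216 (w = 6*(14 - 8)² = 6*6² = 6*36 = 216)
X(F, E) = -F/5
-272*(w + X(-2, H)) = -272*(216 - ⅕*(-2)) = -272*(216 + ⅖) = -272*1082/5 = -294304/5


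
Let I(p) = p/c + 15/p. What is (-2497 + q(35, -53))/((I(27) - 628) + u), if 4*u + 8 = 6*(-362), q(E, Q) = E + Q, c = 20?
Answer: 452700/210797 ≈ 2.1476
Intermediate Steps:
I(p) = 15/p + p/20 (I(p) = p/20 + 15/p = 15/p + p/20)
u = -545 (u = -2 + (6*(-362))/4 = -2 + (¼)*(-2172) = -2 - 543 = -545)
(-2497 + q(35, -53))/((I(27) - 628) + u) = (-2497 + (35 - 53))/(((15/27 + (1/20)*27) - 628) - 545) = (-2497 - 18)/(((15*(1/27) + 27/20) - 628) - 545) = -2515/(((5/9 + 27/20) - 628) - 545) = -2515/((343/180 - 628) - 545) = -2515/(-112697/180 - 545) = -2515/(-210797/180) = -2515*(-180/210797) = 452700/210797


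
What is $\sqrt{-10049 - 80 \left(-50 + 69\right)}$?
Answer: $i \sqrt{11569} \approx 107.56 i$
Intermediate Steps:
$\sqrt{-10049 - 80 \left(-50 + 69\right)} = \sqrt{-10049 - 1520} = \sqrt{-11569} = i \sqrt{11569}$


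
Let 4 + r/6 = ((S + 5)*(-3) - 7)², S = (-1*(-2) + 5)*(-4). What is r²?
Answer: 530841600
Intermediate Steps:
S = -28 (S = (2 + 5)*(-4) = 7*(-4) = -28)
r = 23040 (r = -24 + 6*((-28 + 5)*(-3) - 7)² = -24 + 6*(-23*(-3) - 7)² = -24 + 6*(69 - 7)² = -24 + 6*62² = -24 + 6*3844 = -24 + 23064 = 23040)
r² = 23040² = 530841600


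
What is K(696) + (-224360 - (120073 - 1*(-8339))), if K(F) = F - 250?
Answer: -352326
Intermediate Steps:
K(F) = -250 + F
K(696) + (-224360 - (120073 - 1*(-8339))) = (-250 + 696) + (-224360 - (120073 - 1*(-8339))) = 446 + (-224360 - (120073 + 8339)) = 446 + (-224360 - 1*128412) = 446 + (-224360 - 128412) = 446 - 352772 = -352326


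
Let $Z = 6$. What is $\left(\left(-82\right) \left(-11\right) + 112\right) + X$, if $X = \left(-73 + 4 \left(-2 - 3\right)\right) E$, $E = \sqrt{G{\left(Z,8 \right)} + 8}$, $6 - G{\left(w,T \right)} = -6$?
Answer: $1014 - 186 \sqrt{5} \approx 598.09$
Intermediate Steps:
$G{\left(w,T \right)} = 12$ ($G{\left(w,T \right)} = 6 - -6 = 6 + 6 = 12$)
$E = 2 \sqrt{5}$ ($E = \sqrt{12 + 8} = \sqrt{20} = 2 \sqrt{5} \approx 4.4721$)
$X = - 186 \sqrt{5}$ ($X = \left(-73 + 4 \left(-2 - 3\right)\right) 2 \sqrt{5} = \left(-73 + 4 \left(-5\right)\right) 2 \sqrt{5} = \left(-73 - 20\right) 2 \sqrt{5} = - 93 \cdot 2 \sqrt{5} = - 186 \sqrt{5} \approx -415.91$)
$\left(\left(-82\right) \left(-11\right) + 112\right) + X = \left(\left(-82\right) \left(-11\right) + 112\right) - 186 \sqrt{5} = \left(902 + 112\right) - 186 \sqrt{5} = 1014 - 186 \sqrt{5}$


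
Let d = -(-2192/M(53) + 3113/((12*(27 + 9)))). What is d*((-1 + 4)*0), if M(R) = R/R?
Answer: 0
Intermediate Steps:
M(R) = 1
d = 943831/432 (d = -(-2192/1 + 3113/((12*(27 + 9)))) = -(-2192*1 + 3113/((12*36))) = -(-2192 + 3113/432) = -1*(-943831/432) = 943831/432 ≈ 2184.8)
d*((-1 + 4)*0) = 943831*((-1 + 4)*0)/432 = 943831*(3*0)/432 = (943831/432)*0 = 0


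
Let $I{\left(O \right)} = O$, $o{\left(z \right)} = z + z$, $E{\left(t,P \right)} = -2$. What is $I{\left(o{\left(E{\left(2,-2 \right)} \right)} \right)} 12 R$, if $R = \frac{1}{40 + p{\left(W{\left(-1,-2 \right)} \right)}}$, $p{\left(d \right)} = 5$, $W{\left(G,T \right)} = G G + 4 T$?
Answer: $- \frac{16}{15} \approx -1.0667$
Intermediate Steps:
$W{\left(G,T \right)} = G^{2} + 4 T$
$o{\left(z \right)} = 2 z$
$R = \frac{1}{45}$ ($R = \frac{1}{40 + 5} = \frac{1}{45} \approx 0.022222$)
$I{\left(o{\left(E{\left(2,-2 \right)} \right)} \right)} 12 R = 2 \left(-2\right) 12 \cdot \frac{1}{45} = \left(-4\right) 12 \cdot \frac{1}{45} = \left(-48\right) \frac{1}{45} = - \frac{16}{15}$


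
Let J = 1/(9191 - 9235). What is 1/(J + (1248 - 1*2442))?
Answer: -44/52537 ≈ -0.00083750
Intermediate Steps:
J = -1/44 (J = 1/(-44) = -1/44 ≈ -0.022727)
1/(J + (1248 - 1*2442)) = 1/(-1/44 + (1248 - 1*2442)) = 1/(-1/44 + (1248 - 2442)) = 1/(-1/44 - 1194) = 1/(-52537/44) = -44/52537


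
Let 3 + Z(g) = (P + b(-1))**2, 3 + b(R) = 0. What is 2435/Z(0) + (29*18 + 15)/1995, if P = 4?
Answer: -1618917/1330 ≈ -1217.2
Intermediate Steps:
b(R) = -3 (b(R) = -3 + 0 = -3)
Z(g) = -2 (Z(g) = -3 + (4 - 3)**2 = -3 + 1**2 = -3 + 1 = -2)
2435/Z(0) + (29*18 + 15)/1995 = 2435/(-2) + (29*18 + 15)/1995 = 2435*(-1/2) + (522 + 15)*(1/1995) = -2435/2 + 537*(1/1995) = -2435/2 + 179/665 = -1618917/1330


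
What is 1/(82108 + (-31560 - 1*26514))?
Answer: 1/24034 ≈ 4.1608e-5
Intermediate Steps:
1/(82108 + (-31560 - 1*26514)) = 1/(82108 + (-31560 - 26514)) = 1/(82108 - 58074) = 1/24034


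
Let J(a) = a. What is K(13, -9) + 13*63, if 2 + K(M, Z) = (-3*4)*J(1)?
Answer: 805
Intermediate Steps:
K(M, Z) = -14 (K(M, Z) = -2 - 3*4*1 = -2 - 12*1 = -2 - 12 = -14)
K(13, -9) + 13*63 = -14 + 13*63 = -14 + 819 = 805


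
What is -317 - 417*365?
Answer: -152522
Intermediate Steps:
-317 - 417*365 = -317 - 152205 = -152522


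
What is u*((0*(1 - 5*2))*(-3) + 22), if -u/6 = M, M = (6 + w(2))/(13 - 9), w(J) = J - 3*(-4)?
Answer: -660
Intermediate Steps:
w(J) = 12 + J (w(J) = J + 12 = 12 + J)
M = 5 (M = (6 + (12 + 2))/(13 - 9) = (6 + 14)/4 = 20*(¼) = 5)
u = -30 (u = -6*5 = -30)
u*((0*(1 - 5*2))*(-3) + 22) = -30*((0*(1 - 5*2))*(-3) + 22) = -30*((0*(1 - 10))*(-3) + 22) = -30*((0*(-9))*(-3) + 22) = -30*(0*(-3) + 22) = -30*(0 + 22) = -30*22 = -660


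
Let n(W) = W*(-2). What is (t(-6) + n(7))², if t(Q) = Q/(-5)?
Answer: 4096/25 ≈ 163.84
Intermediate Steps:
n(W) = -2*W
t(Q) = -Q/5 (t(Q) = Q*(-⅕) = -Q/5)
(t(-6) + n(7))² = (-⅕*(-6) - 2*7)² = (6/5 - 14)² = (-64/5)² = 4096/25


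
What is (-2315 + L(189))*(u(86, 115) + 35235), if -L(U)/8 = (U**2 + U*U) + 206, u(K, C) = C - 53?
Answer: -20313388203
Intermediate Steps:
u(K, C) = -53 + C
L(U) = -1648 - 16*U**2 (L(U) = -8*((U**2 + U*U) + 206) = -8*((U**2 + U**2) + 206) = -8*(2*U**2 + 206) = -8*(206 + 2*U**2) = -1648 - 16*U**2)
(-2315 + L(189))*(u(86, 115) + 35235) = (-2315 + (-1648 - 16*189**2))*((-53 + 115) + 35235) = (-2315 + (-1648 - 16*35721))*(62 + 35235) = (-2315 + (-1648 - 571536))*35297 = (-2315 - 573184)*35297 = -575499*35297 = -20313388203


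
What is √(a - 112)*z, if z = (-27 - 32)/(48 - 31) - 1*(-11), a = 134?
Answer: 128*√22/17 ≈ 35.316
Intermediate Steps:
z = 128/17 (z = -59/17 + 11 = 128/17 ≈ 7.5294)
√(a - 112)*z = √(134 - 112)*(128/17) = √22*(128/17) = 128*√22/17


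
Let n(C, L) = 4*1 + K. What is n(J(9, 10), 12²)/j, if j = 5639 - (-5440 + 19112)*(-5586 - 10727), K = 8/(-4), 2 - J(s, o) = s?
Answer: 2/223036975 ≈ 8.9671e-9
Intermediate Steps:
J(s, o) = 2 - s
K = -2 (K = 8*(-¼) = -2)
n(C, L) = 2 (n(C, L) = 4*1 - 2 = 4 - 2 = 2)
j = 223036975 (j = 5639 - 13672*(-16313) = 5639 - 1*(-223031336) = 5639 + 223031336 = 223036975)
n(J(9, 10), 12²)/j = 2/223036975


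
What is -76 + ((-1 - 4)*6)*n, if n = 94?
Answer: -2896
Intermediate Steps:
-76 + ((-1 - 4)*6)*n = -76 + ((-1 - 4)*6)*94 = -76 - 5*6*94 = -76 - 30*94 = -76 - 2820 = -2896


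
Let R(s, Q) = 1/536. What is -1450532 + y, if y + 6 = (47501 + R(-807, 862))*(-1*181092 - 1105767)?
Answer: -32764898671651/536 ≈ -6.1129e+10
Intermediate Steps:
R(s, Q) = 1/536
y = -32764121186499/536 (y = -6 + (47501 + 1/536)*(-1*181092 - 1105767) = -6 + 25460537*(-181092 - 1105767)/536 = -6 + (25460537/536)*(-1286859) = -6 - 32764121183283/536 = -32764121186499/536 ≈ -6.1127e+10)
-1450532 + y = -1450532 - 32764121186499/536 = -32764898671651/536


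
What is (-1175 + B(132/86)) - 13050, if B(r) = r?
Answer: -611609/43 ≈ -14223.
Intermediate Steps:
(-1175 + B(132/86)) - 13050 = (-1175 + 132/86) - 13050 = (-1175 + 132*(1/86)) - 13050 = (-1175 + 66/43) - 13050 = -50459/43 - 13050 = -611609/43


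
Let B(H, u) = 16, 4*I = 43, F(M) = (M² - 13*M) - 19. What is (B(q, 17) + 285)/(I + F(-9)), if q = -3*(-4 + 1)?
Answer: 1204/759 ≈ 1.5863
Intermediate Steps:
F(M) = -19 + M² - 13*M
I = 43/4 (I = (¼)*43 = 43/4 ≈ 10.750)
q = 9 (q = -3*(-3) = 9)
(B(q, 17) + 285)/(I + F(-9)) = (16 + 285)/(43/4 + (-19 + (-9)² - 13*(-9))) = 301/(43/4 + (-19 + 81 + 117)) = 301/(43/4 + 179) = 301/(759/4) = 301*(4/759) = 1204/759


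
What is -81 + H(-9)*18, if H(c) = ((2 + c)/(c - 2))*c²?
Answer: 9315/11 ≈ 846.82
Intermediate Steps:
H(c) = c²*(2 + c)/(-2 + c) (H(c) = ((2 + c)/(-2 + c))*c² = c²*(2 + c)/(-2 + c))
-81 + H(-9)*18 = -81 + ((-9)²*(2 - 9)/(-2 - 9))*18 = -81 + (81*(-7)/(-11))*18 = -81 + (81*(-1/11)*(-7))*18 = -81 + (567/11)*18 = -81 + 10206/11 = 9315/11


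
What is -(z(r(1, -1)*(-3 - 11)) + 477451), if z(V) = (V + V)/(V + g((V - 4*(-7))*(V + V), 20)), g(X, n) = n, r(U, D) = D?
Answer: -8116681/17 ≈ -4.7745e+5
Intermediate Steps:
z(V) = 2*V/(20 + V) (z(V) = (V + V)/(V + 20) = (2*V)/(20 + V) = 2*V/(20 + V))
-(z(r(1, -1)*(-3 - 11)) + 477451) = -(2*(-(-3 - 11))/(20 - (-3 - 11)) + 477451) = -(2*(-1*(-14))/(20 - 1*(-14)) + 477451) = -(2*14/(20 + 14) + 477451) = -(2*14/34 + 477451) = -(2*14*(1/34) + 477451) = -(14/17 + 477451) = -1*8116681/17 = -8116681/17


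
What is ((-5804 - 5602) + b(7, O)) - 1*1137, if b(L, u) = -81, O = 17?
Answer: -12624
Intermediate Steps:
((-5804 - 5602) + b(7, O)) - 1*1137 = ((-5804 - 5602) - 81) - 1*1137 = (-11406 - 81) - 1137 = -11487 - 1137 = -12624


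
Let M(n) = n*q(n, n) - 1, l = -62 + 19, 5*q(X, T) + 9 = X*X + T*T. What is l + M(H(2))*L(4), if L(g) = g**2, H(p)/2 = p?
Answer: 1177/5 ≈ 235.40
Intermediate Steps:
H(p) = 2*p
q(X, T) = -9/5 + T**2/5 + X**2/5 (q(X, T) = -9/5 + (X*X + T*T)/5 = -9/5 + (X**2 + T**2)/5 = -9/5 + (T**2 + X**2)/5 = -9/5 + (T**2/5 + X**2/5) = -9/5 + T**2/5 + X**2/5)
l = -43
M(n) = -1 + n*(-9/5 + 2*n**2/5) (M(n) = n*(-9/5 + n**2/5 + n**2/5) - 1 = n*(-9/5 + 2*n**2/5) - 1 = -1 + n*(-9/5 + 2*n**2/5))
l + M(H(2))*L(4) = -43 + (-1 + (2*2)*(-9 + 2*(2*2)**2)/5)*4**2 = -43 + (-1 + (1/5)*4*(-9 + 2*4**2))*16 = -43 + (-1 + (1/5)*4*(-9 + 2*16))*16 = -43 + (-1 + (1/5)*4*(-9 + 32))*16 = -43 + (-1 + (1/5)*4*23)*16 = -43 + (-1 + 92/5)*16 = -43 + (87/5)*16 = -43 + 1392/5 = 1177/5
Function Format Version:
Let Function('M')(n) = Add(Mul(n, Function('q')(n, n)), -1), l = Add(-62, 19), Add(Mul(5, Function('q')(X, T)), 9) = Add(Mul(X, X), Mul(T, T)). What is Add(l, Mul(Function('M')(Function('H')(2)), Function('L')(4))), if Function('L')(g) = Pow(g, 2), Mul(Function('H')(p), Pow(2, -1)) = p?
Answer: Rational(1177, 5) ≈ 235.40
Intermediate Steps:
Function('H')(p) = Mul(2, p)
Function('q')(X, T) = Add(Rational(-9, 5), Mul(Rational(1, 5), Pow(T, 2)), Mul(Rational(1, 5), Pow(X, 2))) (Function('q')(X, T) = Add(Rational(-9, 5), Mul(Rational(1, 5), Add(Mul(X, X), Mul(T, T)))) = Add(Rational(-9, 5), Mul(Rational(1, 5), Add(Pow(X, 2), Pow(T, 2)))) = Add(Rational(-9, 5), Mul(Rational(1, 5), Add(Pow(T, 2), Pow(X, 2)))) = Add(Rational(-9, 5), Add(Mul(Rational(1, 5), Pow(T, 2)), Mul(Rational(1, 5), Pow(X, 2)))) = Add(Rational(-9, 5), Mul(Rational(1, 5), Pow(T, 2)), Mul(Rational(1, 5), Pow(X, 2))))
l = -43
Function('M')(n) = Add(-1, Mul(n, Add(Rational(-9, 5), Mul(Rational(2, 5), Pow(n, 2))))) (Function('M')(n) = Add(Mul(n, Add(Rational(-9, 5), Mul(Rational(1, 5), Pow(n, 2)), Mul(Rational(1, 5), Pow(n, 2)))), -1) = Add(Mul(n, Add(Rational(-9, 5), Mul(Rational(2, 5), Pow(n, 2)))), -1) = Add(-1, Mul(n, Add(Rational(-9, 5), Mul(Rational(2, 5), Pow(n, 2))))))
Add(l, Mul(Function('M')(Function('H')(2)), Function('L')(4))) = Add(-43, Mul(Add(-1, Mul(Rational(1, 5), Mul(2, 2), Add(-9, Mul(2, Pow(Mul(2, 2), 2))))), Pow(4, 2))) = Add(-43, Mul(Add(-1, Mul(Rational(1, 5), 4, Add(-9, Mul(2, Pow(4, 2))))), 16)) = Add(-43, Mul(Add(-1, Mul(Rational(1, 5), 4, Add(-9, Mul(2, 16)))), 16)) = Add(-43, Mul(Add(-1, Mul(Rational(1, 5), 4, Add(-9, 32))), 16)) = Add(-43, Mul(Add(-1, Mul(Rational(1, 5), 4, 23)), 16)) = Add(-43, Mul(Add(-1, Rational(92, 5)), 16)) = Add(-43, Mul(Rational(87, 5), 16)) = Add(-43, Rational(1392, 5)) = Rational(1177, 5)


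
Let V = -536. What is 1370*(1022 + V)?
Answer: 665820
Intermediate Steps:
1370*(1022 + V) = 1370*(1022 - 536) = 1370*486 = 665820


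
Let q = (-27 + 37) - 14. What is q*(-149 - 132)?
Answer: 1124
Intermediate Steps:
q = -4 (q = 10 - 14 = -4)
q*(-149 - 132) = -4*(-149 - 132) = -4*(-281) = 1124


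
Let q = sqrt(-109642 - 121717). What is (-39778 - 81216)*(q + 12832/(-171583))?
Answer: 1552595008/171583 - 120994*I*sqrt(231359) ≈ 9048.7 - 5.8198e+7*I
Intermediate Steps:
q = I*sqrt(231359) (q = sqrt(-231359) = I*sqrt(231359) ≈ 481.0*I)
(-39778 - 81216)*(q + 12832/(-171583)) = (-39778 - 81216)*(I*sqrt(231359) + 12832/(-171583)) = -120994*(I*sqrt(231359) + 12832*(-1/171583)) = -120994*(I*sqrt(231359) - 12832/171583) = -120994*(-12832/171583 + I*sqrt(231359)) = 1552595008/171583 - 120994*I*sqrt(231359)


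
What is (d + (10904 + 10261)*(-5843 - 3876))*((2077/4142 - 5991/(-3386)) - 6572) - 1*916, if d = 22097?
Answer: 4737810928681407242/3506203 ≈ 1.3513e+12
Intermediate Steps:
(d + (10904 + 10261)*(-5843 - 3876))*((2077/4142 - 5991/(-3386)) - 6572) - 1*916 = (22097 + (10904 + 10261)*(-5843 - 3876))*((2077/4142 - 5991/(-3386)) - 6572) - 1*916 = (22097 + 21165*(-9719))*((2077*(1/4142) - 5991*(-1/3386)) - 6572) - 916 = (22097 - 205702635)*((2077/4142 + 5991/3386) - 6572) - 916 = -205680538*(7961861/3506203 - 6572) - 916 = -205680538*(-23034804255/3506203) - 916 = 4737810931893089190/3506203 - 916 = 4737810928681407242/3506203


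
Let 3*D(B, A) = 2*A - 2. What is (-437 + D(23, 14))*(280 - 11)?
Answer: -345665/3 ≈ -1.1522e+5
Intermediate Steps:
D(B, A) = -2/3 + 2*A/3 (D(B, A) = (2*A - 2)/3 = (-2 + 2*A)/3 = -2/3 + 2*A/3)
(-437 + D(23, 14))*(280 - 11) = (-437 + (-2/3 + (2/3)*14))*(280 - 11) = (-437 + (-2/3 + 28/3))*269 = (-437 + 26/3)*269 = -1285/3*269 = -345665/3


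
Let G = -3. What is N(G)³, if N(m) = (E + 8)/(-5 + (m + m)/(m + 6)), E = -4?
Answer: -64/343 ≈ -0.18659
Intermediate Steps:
N(m) = 4/(-5 + 2*m/(6 + m)) (N(m) = (-4 + 8)/(-5 + (m + m)/(m + 6)) = 4/(-5 + (2*m)/(6 + m)) = 4/(-5 + 2*m/(6 + m)))
N(G)³ = (4*(-6 - 1*(-3))/(3*(10 - 3)))³ = ((4/3)*(-6 + 3)/7)³ = ((4/3)*(⅐)*(-3))³ = (-4/7)³ = -64/343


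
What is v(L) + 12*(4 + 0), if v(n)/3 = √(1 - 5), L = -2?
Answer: 48 + 6*I ≈ 48.0 + 6.0*I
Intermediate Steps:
v(n) = 6*I (v(n) = 3*√(1 - 5) = 3*√(-4) = 3*(2*I) = 6*I)
v(L) + 12*(4 + 0) = 6*I + 12*(4 + 0) = 6*I + 12*4 = 6*I + 48 = 48 + 6*I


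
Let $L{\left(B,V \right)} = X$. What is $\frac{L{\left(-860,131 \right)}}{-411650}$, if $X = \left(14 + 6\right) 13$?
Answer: $- \frac{26}{41165} \approx -0.0006316$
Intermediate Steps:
$X = 260$ ($X = 20 \cdot 13 = 260$)
$L{\left(B,V \right)} = 260$
$\frac{L{\left(-860,131 \right)}}{-411650} = \frac{260}{-411650} = 260 \left(- \frac{1}{411650}\right) = - \frac{26}{41165}$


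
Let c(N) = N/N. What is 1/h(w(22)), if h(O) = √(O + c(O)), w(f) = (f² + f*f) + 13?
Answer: √982/982 ≈ 0.031911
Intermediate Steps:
w(f) = 13 + 2*f² (w(f) = (f² + f²) + 13 = 2*f² + 13 = 13 + 2*f²)
c(N) = 1
h(O) = √(1 + O) (h(O) = √(O + 1) = √(1 + O))
1/h(w(22)) = 1/(√(1 + (13 + 2*22²))) = 1/(√(1 + (13 + 2*484))) = 1/(√(1 + (13 + 968))) = 1/(√(1 + 981)) = 1/(√982) = √982/982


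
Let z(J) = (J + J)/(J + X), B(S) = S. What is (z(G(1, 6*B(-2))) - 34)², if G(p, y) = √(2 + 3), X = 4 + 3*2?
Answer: 419984/361 - 5184*√5/361 ≈ 1131.3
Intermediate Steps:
X = 10 (X = 4 + 6 = 10)
G(p, y) = √5
z(J) = 2*J/(10 + J) (z(J) = (J + J)/(J + 10) = (2*J)/(10 + J) = 2*J/(10 + J))
(z(G(1, 6*B(-2))) - 34)² = (2*√5/(10 + √5) - 34)² = (-34 + 2*√5/(10 + √5))²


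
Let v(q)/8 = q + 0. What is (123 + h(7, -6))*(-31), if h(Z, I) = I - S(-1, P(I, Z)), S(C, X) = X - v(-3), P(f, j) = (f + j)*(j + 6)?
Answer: -2480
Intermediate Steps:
v(q) = 8*q (v(q) = 8*(q + 0) = 8*q)
P(f, j) = (6 + j)*(f + j) (P(f, j) = (f + j)*(6 + j) = (6 + j)*(f + j))
S(C, X) = 24 + X (S(C, X) = X - 8*(-3) = X - 1*(-24) = X + 24 = 24 + X)
h(Z, I) = -24 - Z² - 6*Z - 5*I - I*Z (h(Z, I) = I - (24 + (Z² + 6*I + 6*Z + I*Z)) = I - (24 + Z² + 6*I + 6*Z + I*Z) = I + (-24 - Z² - 6*I - 6*Z - I*Z) = -24 - Z² - 6*Z - 5*I - I*Z)
(123 + h(7, -6))*(-31) = (123 + (-24 - 1*7² - 6*7 - 5*(-6) - 1*(-6)*7))*(-31) = (123 + (-24 - 1*49 - 42 + 30 + 42))*(-31) = (123 + (-24 - 49 - 42 + 30 + 42))*(-31) = (123 - 43)*(-31) = 80*(-31) = -2480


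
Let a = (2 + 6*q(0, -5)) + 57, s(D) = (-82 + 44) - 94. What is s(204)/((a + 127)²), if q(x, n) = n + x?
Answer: -11/2028 ≈ -0.0054241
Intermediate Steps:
s(D) = -132 (s(D) = -38 - 94 = -132)
a = 29 (a = (2 + 6*(-5 + 0)) + 57 = (2 + 6*(-5)) + 57 = (2 - 30) + 57 = -28 + 57 = 29)
s(204)/((a + 127)²) = -132/(29 + 127)² = -132/(156²) = -132/24336 = -132*1/24336 = -11/2028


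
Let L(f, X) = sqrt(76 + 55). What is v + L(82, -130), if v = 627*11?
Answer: 6897 + sqrt(131) ≈ 6908.4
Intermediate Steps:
L(f, X) = sqrt(131)
v = 6897
v + L(82, -130) = 6897 + sqrt(131)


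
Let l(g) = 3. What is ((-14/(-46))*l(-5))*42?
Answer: 882/23 ≈ 38.348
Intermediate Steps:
((-14/(-46))*l(-5))*42 = (-14/(-46)*3)*42 = (-14*(-1/46)*3)*42 = ((7/23)*3)*42 = (21/23)*42 = 882/23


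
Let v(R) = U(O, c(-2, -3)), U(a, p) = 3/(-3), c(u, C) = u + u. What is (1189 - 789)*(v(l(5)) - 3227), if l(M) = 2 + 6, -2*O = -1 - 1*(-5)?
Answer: -1291200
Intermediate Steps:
c(u, C) = 2*u
O = -2 (O = -(-1 - 1*(-5))/2 = -(-1 + 5)/2 = -½*4 = -2)
l(M) = 8
U(a, p) = -1 (U(a, p) = 3*(-⅓) = -1)
v(R) = -1
(1189 - 789)*(v(l(5)) - 3227) = (1189 - 789)*(-1 - 3227) = 400*(-3228) = -1291200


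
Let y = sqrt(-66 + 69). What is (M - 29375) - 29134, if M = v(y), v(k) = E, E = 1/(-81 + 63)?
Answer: -1053163/18 ≈ -58509.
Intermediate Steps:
E = -1/18 (E = 1/(-18) = -1/18 ≈ -0.055556)
y = sqrt(3) ≈ 1.7320
v(k) = -1/18
M = -1/18 ≈ -0.055556
(M - 29375) - 29134 = (-1/18 - 29375) - 29134 = -528751/18 - 29134 = -1053163/18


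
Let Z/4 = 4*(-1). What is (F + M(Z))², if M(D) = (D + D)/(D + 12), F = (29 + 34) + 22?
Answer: 8649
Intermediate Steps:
Z = -16 (Z = 4*(4*(-1)) = 4*(-4) = -16)
F = 85 (F = 63 + 22 = 85)
M(D) = 2*D/(12 + D) (M(D) = (2*D)/(12 + D) = 2*D/(12 + D))
(F + M(Z))² = (85 + 2*(-16)/(12 - 16))² = (85 + 2*(-16)/(-4))² = (85 + 2*(-16)*(-¼))² = (85 + 8)² = 93² = 8649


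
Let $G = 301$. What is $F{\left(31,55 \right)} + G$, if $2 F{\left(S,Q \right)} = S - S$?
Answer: $301$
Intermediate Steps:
$F{\left(S,Q \right)} = 0$ ($F{\left(S,Q \right)} = \frac{S - S}{2} = \frac{1}{2} \cdot 0 = 0$)
$F{\left(31,55 \right)} + G = 0 + 301 = 301$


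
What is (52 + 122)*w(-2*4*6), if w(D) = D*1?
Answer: -8352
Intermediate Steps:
w(D) = D
(52 + 122)*w(-2*4*6) = (52 + 122)*(-2*4*6) = 174*(-8*6) = 174*(-48) = -8352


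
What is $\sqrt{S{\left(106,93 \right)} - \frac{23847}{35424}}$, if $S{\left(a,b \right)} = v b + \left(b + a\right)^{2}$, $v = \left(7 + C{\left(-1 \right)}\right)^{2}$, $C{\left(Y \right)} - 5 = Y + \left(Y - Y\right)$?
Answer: $\frac{\sqrt{49239038806}}{984} \approx 225.51$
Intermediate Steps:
$C{\left(Y \right)} = 5 + Y$ ($C{\left(Y \right)} = 5 + \left(Y + \left(Y - Y\right)\right) = 5 + \left(Y + 0\right) = 5 + Y$)
$v = 121$ ($v = \left(7 + \left(5 - 1\right)\right)^{2} = \left(7 + 4\right)^{2} = 11^{2} = 121$)
$S{\left(a,b \right)} = \left(a + b\right)^{2} + 121 b$ ($S{\left(a,b \right)} = 121 b + \left(b + a\right)^{2} = 121 b + \left(a + b\right)^{2} = \left(a + b\right)^{2} + 121 b$)
$\sqrt{S{\left(106,93 \right)} - \frac{23847}{35424}} = \sqrt{\left(\left(106 + 93\right)^{2} + 121 \cdot 93\right) - \frac{23847}{35424}} = \sqrt{\left(199^{2} + 11253\right) - \frac{7949}{11808}} = \sqrt{\left(39601 + 11253\right) - \frac{7949}{11808}} = \sqrt{50854 - \frac{7949}{11808}} = \sqrt{\frac{600476083}{11808}} = \frac{\sqrt{49239038806}}{984}$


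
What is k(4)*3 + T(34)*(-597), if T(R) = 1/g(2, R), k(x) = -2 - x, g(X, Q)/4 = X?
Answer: -741/8 ≈ -92.625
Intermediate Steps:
g(X, Q) = 4*X
T(R) = ⅛ (T(R) = 1/(4*2) = 1/8 = ⅛)
k(4)*3 + T(34)*(-597) = (-2 - 1*4)*3 + (⅛)*(-597) = (-2 - 4)*3 - 597/8 = -6*3 - 597/8 = -18 - 597/8 = -741/8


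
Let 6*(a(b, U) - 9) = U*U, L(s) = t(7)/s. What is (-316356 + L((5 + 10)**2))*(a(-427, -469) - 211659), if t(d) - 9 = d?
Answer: 37367373107438/675 ≈ 5.5359e+10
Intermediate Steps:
t(d) = 9 + d
L(s) = 16/s (L(s) = (9 + 7)/s = 16/s)
a(b, U) = 9 + U**2/6 (a(b, U) = 9 + (U*U)/6 = 9 + U**2/6)
(-316356 + L((5 + 10)**2))*(a(-427, -469) - 211659) = (-316356 + 16/((5 + 10)**2))*((9 + (1/6)*(-469)**2) - 211659) = (-316356 + 16/(15**2))*((9 + (1/6)*219961) - 211659) = (-316356 + 16/225)*((9 + 219961/6) - 211659) = (-316356 + 16*(1/225))*(220015/6 - 211659) = (-316356 + 16/225)*(-1049939/6) = -71180084/225*(-1049939/6) = 37367373107438/675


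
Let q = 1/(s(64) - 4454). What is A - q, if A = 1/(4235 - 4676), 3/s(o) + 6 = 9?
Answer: -4012/1963773 ≈ -0.0020430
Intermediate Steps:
s(o) = 1 (s(o) = 3/(-6 + 9) = 3/3 = 3*(⅓) = 1)
A = -1/441 (A = 1/(-441) = -1/441 ≈ -0.0022676)
q = -1/4453 (q = 1/(1 - 4454) = 1/(-4453) = -1/4453 ≈ -0.00022457)
A - q = -1/441 - 1*(-1/4453) = -1/441 + 1/4453 = -4012/1963773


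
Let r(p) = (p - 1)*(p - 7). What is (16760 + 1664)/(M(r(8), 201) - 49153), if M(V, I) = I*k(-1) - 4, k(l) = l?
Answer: -9212/24679 ≈ -0.37327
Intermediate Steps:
r(p) = (-1 + p)*(-7 + p)
M(V, I) = -4 - I (M(V, I) = I*(-1) - 4 = -I - 4 = -4 - I)
(16760 + 1664)/(M(r(8), 201) - 49153) = (16760 + 1664)/((-4 - 1*201) - 49153) = 18424/((-4 - 201) - 49153) = 18424/(-205 - 49153) = 18424/(-49358) = 18424*(-1/49358) = -9212/24679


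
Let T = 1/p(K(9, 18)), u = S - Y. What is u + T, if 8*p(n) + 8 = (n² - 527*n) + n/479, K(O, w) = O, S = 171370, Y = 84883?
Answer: 193464582695/2236921 ≈ 86487.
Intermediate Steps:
p(n) = -1 - 31554*n/479 + n²/8 (p(n) = -1 + ((n² - 527*n) + n/479)/8 = -1 + (n² - 252432*n/479)/8 = -1 + (-31554*n/479 + n²/8) = -1 - 31554*n/479 + n²/8)
u = 86487 (u = 171370 - 1*84883 = 171370 - 84883 = 86487)
T = -3832/2236921 (T = 1/(-1 - 31554/479*9 + (⅛)*9²) = 1/(-1 - 283986/479 + (⅛)*81) = 1/(-1 - 283986/479 + 81/8) = 1/(-2236921/3832) = -3832/2236921 ≈ -0.0017131)
u + T = 86487 - 3832/2236921 = 193464582695/2236921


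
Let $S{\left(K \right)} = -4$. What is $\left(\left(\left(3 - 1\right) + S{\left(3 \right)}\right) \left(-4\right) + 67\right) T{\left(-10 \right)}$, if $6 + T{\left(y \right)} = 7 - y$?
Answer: $825$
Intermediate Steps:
$T{\left(y \right)} = 1 - y$ ($T{\left(y \right)} = -6 - \left(-7 + y\right) = 1 - y$)
$\left(\left(\left(3 - 1\right) + S{\left(3 \right)}\right) \left(-4\right) + 67\right) T{\left(-10 \right)} = \left(\left(\left(3 - 1\right) - 4\right) \left(-4\right) + 67\right) \left(1 - -10\right) = \left(\left(2 - 4\right) \left(-4\right) + 67\right) \left(1 + 10\right) = \left(\left(-2\right) \left(-4\right) + 67\right) 11 = \left(8 + 67\right) 11 = 75 \cdot 11 = 825$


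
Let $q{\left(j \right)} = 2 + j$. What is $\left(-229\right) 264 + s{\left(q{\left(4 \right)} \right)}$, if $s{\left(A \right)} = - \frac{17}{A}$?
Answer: $- \frac{362753}{6} \approx -60459.0$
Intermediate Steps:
$\left(-229\right) 264 + s{\left(q{\left(4 \right)} \right)} = \left(-229\right) 264 - \frac{17}{2 + 4} = -60456 - \frac{17}{6} = - \frac{362753}{6}$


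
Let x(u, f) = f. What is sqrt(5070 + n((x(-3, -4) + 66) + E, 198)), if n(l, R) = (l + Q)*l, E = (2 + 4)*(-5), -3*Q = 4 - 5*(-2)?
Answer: sqrt(53502)/3 ≈ 77.102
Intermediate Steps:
Q = -14/3 (Q = -(4 - 5*(-2))/3 = -(4 + 10)/3 = -1/3*14 = -14/3 ≈ -4.6667)
E = -30 (E = 6*(-5) = -30)
n(l, R) = l*(-14/3 + l) (n(l, R) = (l - 14/3)*l = (-14/3 + l)*l = l*(-14/3 + l))
sqrt(5070 + n((x(-3, -4) + 66) + E, 198)) = sqrt(5070 + ((-4 + 66) - 30)*(-14 + 3*((-4 + 66) - 30))/3) = sqrt(5070 + (62 - 30)*(-14 + 3*(62 - 30))/3) = sqrt(5070 + (1/3)*32*(-14 + 3*32)) = sqrt(5070 + (1/3)*32*(-14 + 96)) = sqrt(5070 + (1/3)*32*82) = sqrt(5070 + 2624/3) = sqrt(17834/3) = sqrt(53502)/3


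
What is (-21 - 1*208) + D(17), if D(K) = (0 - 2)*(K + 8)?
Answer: -279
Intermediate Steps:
D(K) = -16 - 2*K (D(K) = -2*(8 + K) = -16 - 2*K)
(-21 - 1*208) + D(17) = (-21 - 1*208) + (-16 - 2*17) = (-21 - 208) + (-16 - 34) = -229 - 50 = -279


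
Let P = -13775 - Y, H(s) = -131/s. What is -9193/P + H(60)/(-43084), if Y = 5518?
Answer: 2640755567/5541464080 ≈ 0.47654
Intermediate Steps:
P = -19293 (P = -13775 - 1*5518 = -13775 - 5518 = -19293)
-9193/P + H(60)/(-43084) = -9193/(-19293) - 131/60/(-43084) = -9193*(-1/19293) - 131*1/60*(-1/43084) = 9193/19293 - 131/60*(-1/43084) = 9193/19293 + 131/2585040 = 2640755567/5541464080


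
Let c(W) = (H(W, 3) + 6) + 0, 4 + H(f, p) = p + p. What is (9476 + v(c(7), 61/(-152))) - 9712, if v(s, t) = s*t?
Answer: -4545/19 ≈ -239.21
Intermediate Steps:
H(f, p) = -4 + 2*p (H(f, p) = -4 + (p + p) = -4 + 2*p)
c(W) = 8 (c(W) = ((-4 + 2*3) + 6) + 0 = ((-4 + 6) + 6) + 0 = (2 + 6) + 0 = 8 + 0 = 8)
(9476 + v(c(7), 61/(-152))) - 9712 = (9476 + 8*(61/(-152))) - 9712 = (9476 + 8*(61*(-1/152))) - 9712 = (9476 + 8*(-61/152)) - 9712 = (9476 - 61/19) - 9712 = 179983/19 - 9712 = -4545/19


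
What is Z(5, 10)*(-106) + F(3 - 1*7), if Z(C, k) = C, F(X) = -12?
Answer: -542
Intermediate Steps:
Z(5, 10)*(-106) + F(3 - 1*7) = 5*(-106) - 12 = -530 - 12 = -542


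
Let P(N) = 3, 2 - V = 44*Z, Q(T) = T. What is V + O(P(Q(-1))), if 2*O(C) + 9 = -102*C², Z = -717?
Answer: 62173/2 ≈ 31087.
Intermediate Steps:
V = 31550 (V = 2 - 44*(-717) = 2 - 1*(-31548) = 2 + 31548 = 31550)
O(C) = -9/2 - 51*C² (O(C) = -9/2 + (-102*C²)/2 = -9/2 - 51*C²)
V + O(P(Q(-1))) = 31550 + (-9/2 - 51*3²) = 31550 + (-9/2 - 51*9) = 31550 + (-9/2 - 459) = 31550 - 927/2 = 62173/2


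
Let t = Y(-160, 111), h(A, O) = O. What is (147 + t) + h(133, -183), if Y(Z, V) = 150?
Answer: 114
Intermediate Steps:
t = 150
(147 + t) + h(133, -183) = (147 + 150) - 183 = 297 - 183 = 114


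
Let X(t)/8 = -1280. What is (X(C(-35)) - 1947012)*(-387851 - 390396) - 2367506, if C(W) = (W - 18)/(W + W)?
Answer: 1523223129738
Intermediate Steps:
C(W) = (-18 + W)/(2*W) (C(W) = (-18 + W)/((2*W)) = (-18 + W)*(1/(2*W)) = (-18 + W)/(2*W))
X(t) = -10240 (X(t) = 8*(-1280) = -10240)
(X(C(-35)) - 1947012)*(-387851 - 390396) - 2367506 = (-10240 - 1947012)*(-387851 - 390396) - 2367506 = -1957252*(-778247) - 2367506 = 1523225497244 - 2367506 = 1523223129738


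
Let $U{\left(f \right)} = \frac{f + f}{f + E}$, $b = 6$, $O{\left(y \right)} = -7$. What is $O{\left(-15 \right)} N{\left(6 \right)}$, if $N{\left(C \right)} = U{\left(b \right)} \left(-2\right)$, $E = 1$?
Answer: $24$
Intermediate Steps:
$U{\left(f \right)} = \frac{2 f}{1 + f}$ ($U{\left(f \right)} = \frac{f + f}{f + 1} = \frac{2 f}{1 + f}$)
$N{\left(C \right)} = - \frac{24}{7}$ ($N{\left(C \right)} = 2 \cdot 6 \frac{1}{1 + 6} \left(-2\right) = 2 \cdot 6 \cdot \frac{1}{7} \left(-2\right) = \frac{12}{7} \left(-2\right) = - \frac{24}{7}$)
$O{\left(-15 \right)} N{\left(6 \right)} = \left(-7\right) \left(- \frac{24}{7}\right) = 24$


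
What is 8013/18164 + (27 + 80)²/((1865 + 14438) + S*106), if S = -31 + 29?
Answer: 336896819/292276924 ≈ 1.1527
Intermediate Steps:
S = -2
8013/18164 + (27 + 80)²/((1865 + 14438) + S*106) = 8013/18164 + (27 + 80)²/((1865 + 14438) - 2*106) = 8013*(1/18164) + 107²/(16303 - 212) = 8013/18164 + 11449/16091 = 336896819/292276924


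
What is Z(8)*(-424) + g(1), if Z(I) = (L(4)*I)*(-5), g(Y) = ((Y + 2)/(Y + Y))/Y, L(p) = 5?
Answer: 169603/2 ≈ 84802.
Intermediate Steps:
g(Y) = (2 + Y)/(2*Y²) (g(Y) = ((2 + Y)/((2*Y)))/Y = ((2 + Y)*(1/(2*Y)))/Y = ((2 + Y)/(2*Y))/Y = (2 + Y)/(2*Y²))
Z(I) = -25*I (Z(I) = (5*I)*(-5) = -25*I)
Z(8)*(-424) + g(1) = -25*8*(-424) + (½)*(2 + 1)/1² = -200*(-424) + (½)*1*3 = 84800 + 3/2 = 169603/2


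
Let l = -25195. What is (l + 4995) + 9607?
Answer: -10593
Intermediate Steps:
(l + 4995) + 9607 = (-25195 + 4995) + 9607 = -20200 + 9607 = -10593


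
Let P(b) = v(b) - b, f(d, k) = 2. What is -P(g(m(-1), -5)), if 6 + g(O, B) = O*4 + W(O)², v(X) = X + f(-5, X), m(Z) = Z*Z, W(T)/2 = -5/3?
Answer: -2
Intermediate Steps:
W(T) = -10/3 (W(T) = 2*(-5/3) = -10/3)
m(Z) = Z²
v(X) = 2 + X (v(X) = X + 2 = 2 + X)
g(O, B) = 46/9 + 4*O (g(O, B) = -6 + (O*4 + (-10/3)²) = -6 + (4*O + 100/9) = -6 + (100/9 + 4*O) = 46/9 + 4*O)
P(b) = 2 (P(b) = (2 + b) - b = 2)
-P(g(m(-1), -5)) = -1*2 = -2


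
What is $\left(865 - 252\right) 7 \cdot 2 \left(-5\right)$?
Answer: $-42910$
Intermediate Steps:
$\left(865 - 252\right) 7 \cdot 2 \left(-5\right) = 613 \cdot 14 \left(-5\right) = 613 \left(-70\right) = -42910$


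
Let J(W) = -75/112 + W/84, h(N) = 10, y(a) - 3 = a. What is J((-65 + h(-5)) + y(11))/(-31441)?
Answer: 389/10564176 ≈ 3.6823e-5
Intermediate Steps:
y(a) = 3 + a
J(W) = -75/112 + W/84 (J(W) = -75*1/112 + W*(1/84) = -75/112 + W/84)
J((-65 + h(-5)) + y(11))/(-31441) = (-75/112 + ((-65 + 10) + (3 + 11))/84)/(-31441) = (-75/112 + (-55 + 14)/84)*(-1/31441) = (-75/112 + (1/84)*(-41))*(-1/31441) = (-75/112 - 41/84)*(-1/31441) = -389/336*(-1/31441) = 389/10564176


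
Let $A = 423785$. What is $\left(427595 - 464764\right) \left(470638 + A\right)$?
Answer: $-33244808487$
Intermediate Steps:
$\left(427595 - 464764\right) \left(470638 + A\right) = \left(427595 - 464764\right) \left(470638 + 423785\right) = \left(-37169\right) 894423 = -33244808487$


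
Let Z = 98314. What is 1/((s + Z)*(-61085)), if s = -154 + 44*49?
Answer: -1/6127802860 ≈ -1.6319e-10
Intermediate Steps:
s = 2002 (s = -154 + 2156 = 2002)
1/((s + Z)*(-61085)) = 1/((2002 + 98314)*(-61085)) = -1/61085/100316 = (1/100316)*(-1/61085) = -1/6127802860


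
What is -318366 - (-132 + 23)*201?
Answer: -296457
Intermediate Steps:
-318366 - (-132 + 23)*201 = -318366 - (-109)*201 = -318366 - 1*(-21909) = -318366 + 21909 = -296457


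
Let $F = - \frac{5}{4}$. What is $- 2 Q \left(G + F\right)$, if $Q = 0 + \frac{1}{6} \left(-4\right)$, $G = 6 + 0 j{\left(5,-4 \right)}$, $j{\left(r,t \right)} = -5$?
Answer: $\frac{19}{3} \approx 6.3333$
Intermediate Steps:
$F = - \frac{5}{4}$ ($F = \left(-5\right) \frac{1}{4} = - \frac{5}{4} \approx -1.25$)
$G = 6$ ($G = 6 + 0 \left(-5\right) = 6 + 0 = 6$)
$Q = - \frac{2}{3}$ ($Q = 0 + \frac{1}{6} \left(-4\right) = 0 - \frac{2}{3} = - \frac{2}{3} \approx -0.66667$)
$- 2 Q \left(G + F\right) = - 2 \left(- \frac{2 \left(6 - \frac{5}{4}\right)}{3}\right) = - 2 \left(\left(- \frac{2}{3}\right) \frac{19}{4}\right) = \left(-2\right) \left(- \frac{19}{6}\right) = \frac{19}{3}$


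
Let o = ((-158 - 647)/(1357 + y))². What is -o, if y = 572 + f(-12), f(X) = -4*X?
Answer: -648025/3908529 ≈ -0.16580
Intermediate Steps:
y = 620 (y = 572 - 4*(-12) = 572 + 48 = 620)
o = 648025/3908529 (o = ((-158 - 647)/(1357 + 620))² = (-805/1977)² = 648025/3908529 ≈ 0.16580)
-o = -1*648025/3908529 = -648025/3908529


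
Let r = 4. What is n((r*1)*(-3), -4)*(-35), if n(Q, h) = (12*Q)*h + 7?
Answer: -20405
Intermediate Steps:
n(Q, h) = 7 + 12*Q*h (n(Q, h) = 12*Q*h + 7 = 7 + 12*Q*h)
n((r*1)*(-3), -4)*(-35) = (7 + 12*((4*1)*(-3))*(-4))*(-35) = (7 + 12*(4*(-3))*(-4))*(-35) = (7 + 12*(-12)*(-4))*(-35) = (7 + 576)*(-35) = 583*(-35) = -20405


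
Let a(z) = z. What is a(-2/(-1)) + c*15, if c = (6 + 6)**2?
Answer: 2162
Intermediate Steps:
c = 144 (c = 12**2 = 144)
a(-2/(-1)) + c*15 = -2/(-1) + 144*15 = -2*(-1) + 2160 = 2 + 2160 = 2162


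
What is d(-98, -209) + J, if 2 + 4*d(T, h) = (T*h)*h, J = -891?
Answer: -1071076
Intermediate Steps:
d(T, h) = -1/2 + T*h**2/4 (d(T, h) = -1/2 + ((T*h)*h)/4 = -1/2 + (T*h**2)/4 = -1/2 + T*h**2/4)
d(-98, -209) + J = (-1/2 + (1/4)*(-98)*(-209)**2) - 891 = (-1/2 + (1/4)*(-98)*43681) - 891 = (-1/2 - 2140369/2) - 891 = -1070185 - 891 = -1071076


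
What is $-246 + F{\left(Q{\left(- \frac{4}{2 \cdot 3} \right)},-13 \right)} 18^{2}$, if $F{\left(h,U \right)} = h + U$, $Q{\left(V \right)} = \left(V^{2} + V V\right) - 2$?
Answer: $-4818$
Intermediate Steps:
$Q{\left(V \right)} = -2 + 2 V^{2}$ ($Q{\left(V \right)} = \left(V^{2} + V^{2}\right) - 2 = 2 V^{2} - 2 = -2 + 2 V^{2}$)
$F{\left(h,U \right)} = U + h$
$-246 + F{\left(Q{\left(- \frac{4}{2 \cdot 3} \right)},-13 \right)} 18^{2} = -246 + \left(-13 - \left(2 - 2 \left(- \frac{4}{2 \cdot 3}\right)^{2}\right)\right) 18^{2} = -246 + \left(-13 - \left(2 - 2 \left(- \frac{4}{6}\right)^{2}\right)\right) 324 = -246 + \left(-13 - \left(2 - 2 \left(\left(-4\right) \frac{1}{6}\right)^{2}\right)\right) 324 = -246 + \left(-13 - \left(2 - 2 \left(- \frac{2}{3}\right)^{2}\right)\right) 324 = -246 + \left(-13 + \left(-2 + 2 \cdot \frac{4}{9}\right)\right) 324 = -246 + \left(-13 + \left(-2 + \frac{8}{9}\right)\right) 324 = -246 + \left(-13 - \frac{10}{9}\right) 324 = -246 - 4572 = -4818$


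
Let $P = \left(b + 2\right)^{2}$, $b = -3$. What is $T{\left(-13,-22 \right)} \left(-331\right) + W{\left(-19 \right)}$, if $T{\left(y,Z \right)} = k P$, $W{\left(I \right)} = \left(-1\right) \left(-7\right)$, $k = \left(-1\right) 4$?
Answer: $1331$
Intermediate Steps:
$P = 1$ ($P = \left(-3 + 2\right)^{2} = \left(-1\right)^{2} = 1$)
$k = -4$
$W{\left(I \right)} = 7$
$T{\left(y,Z \right)} = -4$ ($T{\left(y,Z \right)} = \left(-4\right) 1 = -4$)
$T{\left(-13,-22 \right)} \left(-331\right) + W{\left(-19 \right)} = \left(-4\right) \left(-331\right) + 7 = 1324 + 7 = 1331$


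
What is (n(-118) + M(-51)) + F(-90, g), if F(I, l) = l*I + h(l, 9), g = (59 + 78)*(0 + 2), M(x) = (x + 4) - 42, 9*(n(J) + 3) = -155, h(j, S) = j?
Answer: -220457/9 ≈ -24495.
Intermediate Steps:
n(J) = -182/9 (n(J) = -3 + (1/9)*(-155) = -3 - 155/9 = -182/9)
M(x) = -38 + x (M(x) = (4 + x) - 42 = -38 + x)
g = 274 (g = 137*2 = 274)
F(I, l) = l + I*l (F(I, l) = l*I + l = I*l + l = l + I*l)
(n(-118) + M(-51)) + F(-90, g) = (-182/9 + (-38 - 51)) + 274*(1 - 90) = (-182/9 - 89) + 274*(-89) = -983/9 - 24386 = -220457/9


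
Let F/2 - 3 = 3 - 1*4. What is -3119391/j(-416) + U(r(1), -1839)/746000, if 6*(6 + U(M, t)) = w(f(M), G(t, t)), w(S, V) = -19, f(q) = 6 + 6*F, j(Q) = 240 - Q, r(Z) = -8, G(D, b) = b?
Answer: -174529926901/36703200 ≈ -4755.2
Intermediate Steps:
F = 4 (F = 6 + 2*(3 - 1*4) = 6 + 2*(3 - 4) = 6 + 2*(-1) = 6 - 2 = 4)
f(q) = 30 (f(q) = 6 + 6*4 = 6 + 24 = 30)
U(M, t) = -55/6 (U(M, t) = -6 + (⅙)*(-19) = -6 - 19/6 = -55/6)
-3119391/j(-416) + U(r(1), -1839)/746000 = -3119391/(240 - 1*(-416)) - 55/6/746000 = -3119391/(240 + 416) - 55/6*1/746000 = -3119391/656 - 11/895200 = -174529926901/36703200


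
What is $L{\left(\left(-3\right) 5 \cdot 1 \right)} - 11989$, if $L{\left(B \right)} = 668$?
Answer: $-11321$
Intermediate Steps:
$L{\left(\left(-3\right) 5 \cdot 1 \right)} - 11989 = 668 - 11989 = -11321$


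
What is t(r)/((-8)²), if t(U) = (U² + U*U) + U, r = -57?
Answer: 6441/64 ≈ 100.64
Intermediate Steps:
t(U) = U + 2*U² (t(U) = (U² + U²) + U = 2*U² + U = U + 2*U²)
t(r)/((-8)²) = (-57*(1 + 2*(-57)))/((-8)²) = -57*(1 - 114)/64 = -57*(-113)*(1/64) = 6441*(1/64) = 6441/64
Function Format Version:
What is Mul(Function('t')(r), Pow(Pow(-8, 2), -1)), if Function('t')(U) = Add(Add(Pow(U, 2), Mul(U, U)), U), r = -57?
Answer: Rational(6441, 64) ≈ 100.64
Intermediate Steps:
Function('t')(U) = Add(U, Mul(2, Pow(U, 2))) (Function('t')(U) = Add(Add(Pow(U, 2), Pow(U, 2)), U) = Add(Mul(2, Pow(U, 2)), U) = Add(U, Mul(2, Pow(U, 2))))
Mul(Function('t')(r), Pow(Pow(-8, 2), -1)) = Mul(Mul(-57, Add(1, Mul(2, -57))), Pow(Pow(-8, 2), -1)) = Mul(Mul(-57, Add(1, -114)), Pow(64, -1)) = Mul(Mul(-57, -113), Rational(1, 64)) = Mul(6441, Rational(1, 64)) = Rational(6441, 64)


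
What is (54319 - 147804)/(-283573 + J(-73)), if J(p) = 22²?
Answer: 93485/283089 ≈ 0.33023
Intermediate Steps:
J(p) = 484
(54319 - 147804)/(-283573 + J(-73)) = (54319 - 147804)/(-283573 + 484) = -93485/(-283089) = -93485*(-1/283089) = 93485/283089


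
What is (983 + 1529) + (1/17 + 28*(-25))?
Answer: 30805/17 ≈ 1812.1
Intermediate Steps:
(983 + 1529) + (1/17 + 28*(-25)) = 2512 + (1/17 - 700) = 2512 - 11899/17 = 30805/17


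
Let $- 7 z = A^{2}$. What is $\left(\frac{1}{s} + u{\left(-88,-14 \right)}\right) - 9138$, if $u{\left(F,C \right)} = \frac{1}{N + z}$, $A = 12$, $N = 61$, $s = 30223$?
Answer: $- \frac{78158098198}{8553109} \approx -9138.0$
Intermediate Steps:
$z = - \frac{144}{7}$ ($z = - \frac{12^{2}}{7} = \left(- \frac{1}{7}\right) 144 = - \frac{144}{7} \approx -20.571$)
$u{\left(F,C \right)} = \frac{7}{283}$ ($u{\left(F,C \right)} = \frac{1}{61 - \frac{144}{7}} = \frac{1}{\frac{283}{7}} = \frac{7}{283}$)
$\left(\frac{1}{s} + u{\left(-88,-14 \right)}\right) - 9138 = \left(\frac{1}{30223} + \frac{7}{283}\right) - 9138 = \frac{211844}{8553109} - 9138 = - \frac{78158098198}{8553109}$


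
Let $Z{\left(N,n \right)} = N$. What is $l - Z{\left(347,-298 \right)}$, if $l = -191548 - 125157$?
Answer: $-317052$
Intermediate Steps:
$l = -316705$
$l - Z{\left(347,-298 \right)} = -316705 - 347 = -317052$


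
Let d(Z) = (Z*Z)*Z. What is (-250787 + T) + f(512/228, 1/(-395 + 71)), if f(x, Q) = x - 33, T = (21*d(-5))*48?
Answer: -21478612/57 ≈ -3.7682e+5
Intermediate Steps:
d(Z) = Z**3 (d(Z) = Z**2*Z = Z**3)
T = -126000 (T = (21*(-5)**3)*48 = (21*(-125))*48 = -2625*48 = -126000)
f(x, Q) = -33 + x
(-250787 + T) + f(512/228, 1/(-395 + 71)) = (-250787 - 126000) + (-33 + 512/228) = -376787 + (-33 + 512*(1/228)) = -376787 + (-33 + 128/57) = -376787 - 1753/57 = -21478612/57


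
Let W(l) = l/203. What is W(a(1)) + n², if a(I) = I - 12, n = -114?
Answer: 2638177/203 ≈ 12996.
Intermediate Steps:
a(I) = -12 + I
W(l) = l/203 (W(l) = l*(1/203) = l/203)
W(a(1)) + n² = (-12 + 1)/203 + (-114)² = (1/203)*(-11) + 12996 = -11/203 + 12996 = 2638177/203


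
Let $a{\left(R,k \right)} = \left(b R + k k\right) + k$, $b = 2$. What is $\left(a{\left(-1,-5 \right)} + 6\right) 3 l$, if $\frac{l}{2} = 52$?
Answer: $7488$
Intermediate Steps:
$a{\left(R,k \right)} = k + k^{2} + 2 R$ ($a{\left(R,k \right)} = \left(2 R + k k\right) + k = \left(2 R + k^{2}\right) + k = \left(k^{2} + 2 R\right) + k = k + k^{2} + 2 R$)
$l = 104$ ($l = 2 \cdot 52 = 104$)
$\left(a{\left(-1,-5 \right)} + 6\right) 3 l = \left(\left(-5 + \left(-5\right)^{2} + 2 \left(-1\right)\right) + 6\right) 3 \cdot 104 = \left(\left(-5 + 25 - 2\right) + 6\right) 3 \cdot 104 = \left(18 + 6\right) 3 \cdot 104 = 24 \cdot 3 \cdot 104 = 72 \cdot 104 = 7488$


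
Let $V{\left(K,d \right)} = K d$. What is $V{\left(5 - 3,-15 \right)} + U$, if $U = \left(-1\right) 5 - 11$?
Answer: $-46$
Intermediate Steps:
$U = -16$ ($U = -5 - 11 = -16$)
$V{\left(5 - 3,-15 \right)} + U = \left(5 - 3\right) \left(-15\right) - 16 = 2 \left(-15\right) - 16 = -30 - 16 = -46$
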